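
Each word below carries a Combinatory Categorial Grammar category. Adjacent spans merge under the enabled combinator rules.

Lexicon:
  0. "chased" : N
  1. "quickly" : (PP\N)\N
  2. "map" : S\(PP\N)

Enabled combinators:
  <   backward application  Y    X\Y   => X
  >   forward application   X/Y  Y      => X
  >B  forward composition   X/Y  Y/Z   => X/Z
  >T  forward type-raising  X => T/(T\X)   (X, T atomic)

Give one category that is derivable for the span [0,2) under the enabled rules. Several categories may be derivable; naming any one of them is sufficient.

[0,3] S   <
  [0,2] PP\N   <
    [0,1] "chased" : N
    [1,2] "quickly" : (PP\N)\N
  [2,3] "map" : S\(PP\N)

PP\N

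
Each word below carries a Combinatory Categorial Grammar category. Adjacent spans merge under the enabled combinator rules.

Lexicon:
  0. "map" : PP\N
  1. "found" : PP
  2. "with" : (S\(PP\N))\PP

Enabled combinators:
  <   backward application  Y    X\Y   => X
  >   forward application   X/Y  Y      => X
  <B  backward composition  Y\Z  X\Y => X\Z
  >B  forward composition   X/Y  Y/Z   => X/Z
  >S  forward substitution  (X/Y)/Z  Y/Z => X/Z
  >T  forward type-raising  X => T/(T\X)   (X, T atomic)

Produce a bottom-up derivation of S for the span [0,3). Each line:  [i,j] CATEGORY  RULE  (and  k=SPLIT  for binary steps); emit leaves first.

[0,3] S   <
  [0,1] "map" : PP\N
  [1,3] S\(PP\N)   <
    [1,2] "found" : PP
    [2,3] "with" : (S\(PP\N))\PP

[0,1] PP\N  lex  "map"
[1,2] PP  lex  "found"
[2,3] (S\(PP\N))\PP  lex  "with"
[1,3] S\(PP\N)  <  k=2
[0,3] S  <  k=1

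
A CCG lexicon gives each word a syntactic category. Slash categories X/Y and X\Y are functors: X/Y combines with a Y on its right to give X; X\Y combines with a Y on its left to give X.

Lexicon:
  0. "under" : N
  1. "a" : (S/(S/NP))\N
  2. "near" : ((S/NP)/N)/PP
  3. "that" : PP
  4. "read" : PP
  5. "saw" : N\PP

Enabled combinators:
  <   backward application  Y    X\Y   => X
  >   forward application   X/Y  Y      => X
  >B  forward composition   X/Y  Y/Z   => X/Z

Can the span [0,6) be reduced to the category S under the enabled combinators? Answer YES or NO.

[0,6] S   >
  [0,4] S/N   >B
    [0,2] S/(S/NP)   <
      [0,1] "under" : N
      [1,2] "a" : (S/(S/NP))\N
    [2,4] (S/NP)/N   >
      [2,3] "near" : ((S/NP)/N)/PP
      [3,4] "that" : PP
  [4,6] N   <
    [4,5] "read" : PP
    [5,6] "saw" : N\PP

YES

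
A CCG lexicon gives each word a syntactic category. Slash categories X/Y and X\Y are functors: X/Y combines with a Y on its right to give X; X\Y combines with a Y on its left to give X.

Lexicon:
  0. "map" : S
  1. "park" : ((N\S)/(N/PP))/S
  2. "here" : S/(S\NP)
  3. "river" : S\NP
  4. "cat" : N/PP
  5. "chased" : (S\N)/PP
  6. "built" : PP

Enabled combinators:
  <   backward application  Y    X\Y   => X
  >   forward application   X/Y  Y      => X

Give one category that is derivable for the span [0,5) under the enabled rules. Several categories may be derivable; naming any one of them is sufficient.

N

[0,7] S   <
  [0,5] N   <
    [0,1] "map" : S
    [1,5] N\S   >
      [1,4] (N\S)/(N/PP)   >
        [1,2] "park" : ((N\S)/(N/PP))/S
        [2,4] S   >
          [2,3] "here" : S/(S\NP)
          [3,4] "river" : S\NP
      [4,5] "cat" : N/PP
  [5,7] S\N   >
    [5,6] "chased" : (S\N)/PP
    [6,7] "built" : PP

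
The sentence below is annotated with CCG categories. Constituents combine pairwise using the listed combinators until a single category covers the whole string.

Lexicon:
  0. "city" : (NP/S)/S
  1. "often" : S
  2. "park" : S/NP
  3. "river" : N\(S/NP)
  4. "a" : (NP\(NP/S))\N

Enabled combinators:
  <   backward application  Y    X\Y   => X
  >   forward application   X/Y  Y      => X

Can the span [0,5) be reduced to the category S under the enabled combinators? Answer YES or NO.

(NP/S)/S S S/NP N\(S/NP) (NP\(NP/S))\N
CKY chart[0,5] = {NP}; S ∉ chart

NO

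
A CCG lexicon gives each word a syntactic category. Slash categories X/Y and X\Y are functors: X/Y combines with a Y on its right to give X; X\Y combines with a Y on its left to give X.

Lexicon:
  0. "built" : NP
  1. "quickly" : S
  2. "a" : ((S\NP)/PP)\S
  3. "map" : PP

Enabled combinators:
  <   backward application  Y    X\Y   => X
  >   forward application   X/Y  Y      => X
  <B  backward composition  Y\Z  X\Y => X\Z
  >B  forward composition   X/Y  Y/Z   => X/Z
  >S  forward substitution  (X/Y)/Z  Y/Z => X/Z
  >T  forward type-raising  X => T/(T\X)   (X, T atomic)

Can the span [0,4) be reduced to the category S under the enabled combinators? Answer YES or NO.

[0,4] S   <
  [0,1] "built" : NP
  [1,4] S\NP   >
    [1,3] (S\NP)/PP   <
      [1,2] "quickly" : S
      [2,3] "a" : ((S\NP)/PP)\S
    [3,4] "map" : PP

YES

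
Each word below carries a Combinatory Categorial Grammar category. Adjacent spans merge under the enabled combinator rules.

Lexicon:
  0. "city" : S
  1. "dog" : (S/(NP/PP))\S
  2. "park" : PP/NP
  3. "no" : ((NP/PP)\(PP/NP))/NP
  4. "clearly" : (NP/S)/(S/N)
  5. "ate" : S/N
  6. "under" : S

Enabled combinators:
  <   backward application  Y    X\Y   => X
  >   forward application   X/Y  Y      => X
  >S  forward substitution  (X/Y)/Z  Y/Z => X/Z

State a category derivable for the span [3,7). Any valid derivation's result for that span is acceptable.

(NP/PP)\(PP/NP)

[0,7] S   >
  [0,2] S/(NP/PP)   <
    [0,1] "city" : S
    [1,2] "dog" : (S/(NP/PP))\S
  [2,7] NP/PP   <
    [2,3] "park" : PP/NP
    [3,7] (NP/PP)\(PP/NP)   >
      [3,4] "no" : ((NP/PP)\(PP/NP))/NP
      [4,7] NP   >
        [4,6] NP/S   >
          [4,5] "clearly" : (NP/S)/(S/N)
          [5,6] "ate" : S/N
        [6,7] "under" : S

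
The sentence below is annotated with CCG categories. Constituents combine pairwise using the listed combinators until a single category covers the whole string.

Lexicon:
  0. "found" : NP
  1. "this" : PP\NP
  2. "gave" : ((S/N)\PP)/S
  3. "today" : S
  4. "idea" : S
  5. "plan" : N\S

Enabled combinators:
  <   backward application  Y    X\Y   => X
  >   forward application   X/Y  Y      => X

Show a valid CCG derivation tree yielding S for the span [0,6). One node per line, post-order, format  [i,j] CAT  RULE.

[0,6] S   >
  [0,4] S/N   <
    [0,2] PP   <
      [0,1] "found" : NP
      [1,2] "this" : PP\NP
    [2,4] (S/N)\PP   >
      [2,3] "gave" : ((S/N)\PP)/S
      [3,4] "today" : S
  [4,6] N   <
    [4,5] "idea" : S
    [5,6] "plan" : N\S

[0,1] NP  lex  "found"
[1,2] PP\NP  lex  "this"
[0,2] PP  <  k=1
[2,3] ((S/N)\PP)/S  lex  "gave"
[3,4] S  lex  "today"
[2,4] (S/N)\PP  >  k=3
[0,4] S/N  <  k=2
[4,5] S  lex  "idea"
[5,6] N\S  lex  "plan"
[4,6] N  <  k=5
[0,6] S  >  k=4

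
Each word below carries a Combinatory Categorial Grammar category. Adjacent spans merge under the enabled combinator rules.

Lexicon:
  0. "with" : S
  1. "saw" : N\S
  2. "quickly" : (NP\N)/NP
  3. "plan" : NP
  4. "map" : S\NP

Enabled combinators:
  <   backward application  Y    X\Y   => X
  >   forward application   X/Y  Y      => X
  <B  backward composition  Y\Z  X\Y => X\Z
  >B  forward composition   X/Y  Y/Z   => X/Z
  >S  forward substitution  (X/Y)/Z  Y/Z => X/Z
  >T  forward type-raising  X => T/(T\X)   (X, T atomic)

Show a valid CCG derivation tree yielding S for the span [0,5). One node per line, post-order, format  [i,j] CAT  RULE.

[0,5] S   <
  [0,4] NP   <
    [0,1] "with" : S
    [1,4] NP\S   <B
      [1,2] "saw" : N\S
      [2,4] NP\N   >
        [2,3] "quickly" : (NP\N)/NP
        [3,4] "plan" : NP
  [4,5] "map" : S\NP

[0,1] S  lex  "with"
[1,2] N\S  lex  "saw"
[2,3] (NP\N)/NP  lex  "quickly"
[3,4] NP  lex  "plan"
[2,4] NP\N  >  k=3
[1,4] NP\S  <B  k=2
[0,4] NP  <  k=1
[4,5] S\NP  lex  "map"
[0,5] S  <  k=4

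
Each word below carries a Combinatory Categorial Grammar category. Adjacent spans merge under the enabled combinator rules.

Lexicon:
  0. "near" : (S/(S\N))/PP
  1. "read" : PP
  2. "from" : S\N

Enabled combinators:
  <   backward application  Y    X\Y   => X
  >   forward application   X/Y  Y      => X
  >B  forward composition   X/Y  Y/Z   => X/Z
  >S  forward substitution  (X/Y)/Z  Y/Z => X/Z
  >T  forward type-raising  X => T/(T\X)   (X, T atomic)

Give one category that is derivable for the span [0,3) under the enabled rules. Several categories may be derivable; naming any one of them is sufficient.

[0,3] S   >
  [0,2] S/(S\N)   >
    [0,1] "near" : (S/(S\N))/PP
    [1,2] "read" : PP
  [2,3] "from" : S\N

S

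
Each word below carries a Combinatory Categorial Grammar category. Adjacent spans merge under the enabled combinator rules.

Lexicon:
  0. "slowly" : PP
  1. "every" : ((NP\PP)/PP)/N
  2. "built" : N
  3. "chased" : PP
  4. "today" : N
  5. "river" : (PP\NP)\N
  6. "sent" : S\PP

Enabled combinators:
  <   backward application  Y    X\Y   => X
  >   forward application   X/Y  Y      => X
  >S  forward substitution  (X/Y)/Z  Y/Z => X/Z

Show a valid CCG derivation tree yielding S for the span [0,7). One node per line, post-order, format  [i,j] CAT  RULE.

[0,1] PP  lex  "slowly"
[1,2] ((NP\PP)/PP)/N  lex  "every"
[2,3] N  lex  "built"
[1,3] (NP\PP)/PP  >  k=2
[3,4] PP  lex  "chased"
[1,4] NP\PP  >  k=3
[0,4] NP  <  k=1
[4,5] N  lex  "today"
[5,6] (PP\NP)\N  lex  "river"
[4,6] PP\NP  <  k=5
[0,6] PP  <  k=4
[6,7] S\PP  lex  "sent"
[0,7] S  <  k=6

[0,7] S   <
  [0,6] PP   <
    [0,4] NP   <
      [0,1] "slowly" : PP
      [1,4] NP\PP   >
        [1,3] (NP\PP)/PP   >
          [1,2] "every" : ((NP\PP)/PP)/N
          [2,3] "built" : N
        [3,4] "chased" : PP
    [4,6] PP\NP   <
      [4,5] "today" : N
      [5,6] "river" : (PP\NP)\N
  [6,7] "sent" : S\PP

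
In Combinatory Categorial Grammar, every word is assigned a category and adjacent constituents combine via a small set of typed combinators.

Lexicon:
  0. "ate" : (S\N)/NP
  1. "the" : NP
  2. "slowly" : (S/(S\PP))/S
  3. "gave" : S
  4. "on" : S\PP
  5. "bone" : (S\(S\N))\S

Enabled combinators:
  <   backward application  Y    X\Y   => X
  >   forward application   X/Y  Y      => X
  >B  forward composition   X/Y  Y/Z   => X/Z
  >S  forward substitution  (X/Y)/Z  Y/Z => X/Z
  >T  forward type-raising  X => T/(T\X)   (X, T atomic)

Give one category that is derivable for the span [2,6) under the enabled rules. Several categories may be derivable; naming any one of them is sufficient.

[0,6] S   <
  [0,2] S\N   >
    [0,1] "ate" : (S\N)/NP
    [1,2] "the" : NP
  [2,6] S\(S\N)   <
    [2,5] S   >
      [2,4] S/(S\PP)   >
        [2,3] "slowly" : (S/(S\PP))/S
        [3,4] "gave" : S
      [4,5] "on" : S\PP
    [5,6] "bone" : (S\(S\N))\S

S\(S\N)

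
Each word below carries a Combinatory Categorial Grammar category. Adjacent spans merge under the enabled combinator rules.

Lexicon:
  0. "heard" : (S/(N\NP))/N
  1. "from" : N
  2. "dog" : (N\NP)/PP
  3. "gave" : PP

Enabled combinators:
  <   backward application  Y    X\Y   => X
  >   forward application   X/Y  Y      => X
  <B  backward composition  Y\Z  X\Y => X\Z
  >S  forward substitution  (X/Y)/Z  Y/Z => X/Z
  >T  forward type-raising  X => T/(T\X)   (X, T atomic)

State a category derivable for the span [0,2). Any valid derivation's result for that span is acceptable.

S/(N\NP)

[0,4] S   >
  [0,2] S/(N\NP)   >
    [0,1] "heard" : (S/(N\NP))/N
    [1,2] "from" : N
  [2,4] N\NP   >
    [2,3] "dog" : (N\NP)/PP
    [3,4] "gave" : PP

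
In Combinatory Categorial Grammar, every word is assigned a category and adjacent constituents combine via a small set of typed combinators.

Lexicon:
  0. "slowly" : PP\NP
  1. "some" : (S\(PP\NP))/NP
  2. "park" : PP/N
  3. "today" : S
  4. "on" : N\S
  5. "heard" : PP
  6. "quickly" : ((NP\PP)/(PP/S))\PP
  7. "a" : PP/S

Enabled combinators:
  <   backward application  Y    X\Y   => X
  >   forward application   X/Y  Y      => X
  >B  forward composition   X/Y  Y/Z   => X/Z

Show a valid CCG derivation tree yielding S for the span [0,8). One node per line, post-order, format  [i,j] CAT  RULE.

[0,8] S   <
  [0,1] "slowly" : PP\NP
  [1,8] S\(PP\NP)   >
    [1,2] "some" : (S\(PP\NP))/NP
    [2,8] NP   <
      [2,5] PP   >
        [2,3] "park" : PP/N
        [3,5] N   <
          [3,4] "today" : S
          [4,5] "on" : N\S
      [5,8] NP\PP   >
        [5,7] (NP\PP)/(PP/S)   <
          [5,6] "heard" : PP
          [6,7] "quickly" : ((NP\PP)/(PP/S))\PP
        [7,8] "a" : PP/S

[0,1] PP\NP  lex  "slowly"
[1,2] (S\(PP\NP))/NP  lex  "some"
[2,3] PP/N  lex  "park"
[3,4] S  lex  "today"
[4,5] N\S  lex  "on"
[3,5] N  <  k=4
[2,5] PP  >  k=3
[5,6] PP  lex  "heard"
[6,7] ((NP\PP)/(PP/S))\PP  lex  "quickly"
[5,7] (NP\PP)/(PP/S)  <  k=6
[7,8] PP/S  lex  "a"
[5,8] NP\PP  >  k=7
[2,8] NP  <  k=5
[1,8] S\(PP\NP)  >  k=2
[0,8] S  <  k=1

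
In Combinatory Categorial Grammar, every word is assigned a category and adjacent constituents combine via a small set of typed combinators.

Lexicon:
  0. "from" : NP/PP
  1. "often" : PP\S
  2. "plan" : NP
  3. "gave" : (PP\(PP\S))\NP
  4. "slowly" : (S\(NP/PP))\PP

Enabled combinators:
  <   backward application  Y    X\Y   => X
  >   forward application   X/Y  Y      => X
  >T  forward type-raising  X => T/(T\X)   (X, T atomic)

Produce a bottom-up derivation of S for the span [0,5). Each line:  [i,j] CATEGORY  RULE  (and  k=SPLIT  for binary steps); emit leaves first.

[0,1] NP/PP  lex  "from"
[1,2] PP\S  lex  "often"
[2,3] NP  lex  "plan"
[3,4] (PP\(PP\S))\NP  lex  "gave"
[2,4] PP\(PP\S)  <  k=3
[1,4] PP  <  k=2
[4,5] (S\(NP/PP))\PP  lex  "slowly"
[1,5] S\(NP/PP)  <  k=4
[0,5] S  <  k=1

[0,5] S   <
  [0,1] "from" : NP/PP
  [1,5] S\(NP/PP)   <
    [1,4] PP   <
      [1,2] "often" : PP\S
      [2,4] PP\(PP\S)   <
        [2,3] "plan" : NP
        [3,4] "gave" : (PP\(PP\S))\NP
    [4,5] "slowly" : (S\(NP/PP))\PP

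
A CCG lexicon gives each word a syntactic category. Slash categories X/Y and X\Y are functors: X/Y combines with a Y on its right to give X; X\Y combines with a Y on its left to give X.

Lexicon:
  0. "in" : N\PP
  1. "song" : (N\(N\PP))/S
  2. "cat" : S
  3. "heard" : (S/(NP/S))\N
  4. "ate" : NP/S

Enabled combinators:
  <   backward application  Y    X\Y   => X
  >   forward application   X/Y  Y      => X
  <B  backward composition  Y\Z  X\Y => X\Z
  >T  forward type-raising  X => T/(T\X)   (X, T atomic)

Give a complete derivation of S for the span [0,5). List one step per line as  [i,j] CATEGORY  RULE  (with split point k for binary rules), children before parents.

[0,1] N\PP  lex  "in"
[1,2] (N\(N\PP))/S  lex  "song"
[2,3] S  lex  "cat"
[1,3] N\(N\PP)  >  k=2
[0,3] N  <  k=1
[3,4] (S/(NP/S))\N  lex  "heard"
[0,4] S/(NP/S)  <  k=3
[4,5] NP/S  lex  "ate"
[0,5] S  >  k=4

[0,5] S   >
  [0,4] S/(NP/S)   <
    [0,3] N   <
      [0,1] "in" : N\PP
      [1,3] N\(N\PP)   >
        [1,2] "song" : (N\(N\PP))/S
        [2,3] "cat" : S
    [3,4] "heard" : (S/(NP/S))\N
  [4,5] "ate" : NP/S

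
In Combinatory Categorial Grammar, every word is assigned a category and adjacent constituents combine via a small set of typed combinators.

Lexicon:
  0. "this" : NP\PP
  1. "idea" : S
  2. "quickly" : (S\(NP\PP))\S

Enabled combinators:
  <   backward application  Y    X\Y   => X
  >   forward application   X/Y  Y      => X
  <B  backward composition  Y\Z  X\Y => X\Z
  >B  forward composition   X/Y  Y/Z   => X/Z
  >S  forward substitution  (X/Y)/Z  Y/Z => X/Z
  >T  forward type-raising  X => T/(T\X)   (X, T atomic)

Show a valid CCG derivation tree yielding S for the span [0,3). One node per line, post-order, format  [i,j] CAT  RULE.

[0,3] S   <
  [0,1] "this" : NP\PP
  [1,3] S\(NP\PP)   <
    [1,2] "idea" : S
    [2,3] "quickly" : (S\(NP\PP))\S

[0,1] NP\PP  lex  "this"
[1,2] S  lex  "idea"
[2,3] (S\(NP\PP))\S  lex  "quickly"
[1,3] S\(NP\PP)  <  k=2
[0,3] S  <  k=1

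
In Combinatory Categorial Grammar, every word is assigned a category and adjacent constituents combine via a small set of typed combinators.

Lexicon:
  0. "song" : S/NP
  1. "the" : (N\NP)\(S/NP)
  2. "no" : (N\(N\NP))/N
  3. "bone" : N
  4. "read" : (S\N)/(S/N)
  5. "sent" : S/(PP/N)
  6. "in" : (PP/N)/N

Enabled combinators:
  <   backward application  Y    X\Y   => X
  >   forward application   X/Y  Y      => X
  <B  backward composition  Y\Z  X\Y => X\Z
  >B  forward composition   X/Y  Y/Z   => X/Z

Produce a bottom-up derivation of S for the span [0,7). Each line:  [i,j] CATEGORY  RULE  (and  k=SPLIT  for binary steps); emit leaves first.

[0,7] S   <
  [0,4] N   <
    [0,2] N\NP   <
      [0,1] "song" : S/NP
      [1,2] "the" : (N\NP)\(S/NP)
    [2,4] N\(N\NP)   >
      [2,3] "no" : (N\(N\NP))/N
      [3,4] "bone" : N
  [4,7] S\N   >
    [4,5] "read" : (S\N)/(S/N)
    [5,7] S/N   >B
      [5,6] "sent" : S/(PP/N)
      [6,7] "in" : (PP/N)/N

[0,1] S/NP  lex  "song"
[1,2] (N\NP)\(S/NP)  lex  "the"
[0,2] N\NP  <  k=1
[2,3] (N\(N\NP))/N  lex  "no"
[3,4] N  lex  "bone"
[2,4] N\(N\NP)  >  k=3
[0,4] N  <  k=2
[4,5] (S\N)/(S/N)  lex  "read"
[5,6] S/(PP/N)  lex  "sent"
[6,7] (PP/N)/N  lex  "in"
[5,7] S/N  >B  k=6
[4,7] S\N  >  k=5
[0,7] S  <  k=4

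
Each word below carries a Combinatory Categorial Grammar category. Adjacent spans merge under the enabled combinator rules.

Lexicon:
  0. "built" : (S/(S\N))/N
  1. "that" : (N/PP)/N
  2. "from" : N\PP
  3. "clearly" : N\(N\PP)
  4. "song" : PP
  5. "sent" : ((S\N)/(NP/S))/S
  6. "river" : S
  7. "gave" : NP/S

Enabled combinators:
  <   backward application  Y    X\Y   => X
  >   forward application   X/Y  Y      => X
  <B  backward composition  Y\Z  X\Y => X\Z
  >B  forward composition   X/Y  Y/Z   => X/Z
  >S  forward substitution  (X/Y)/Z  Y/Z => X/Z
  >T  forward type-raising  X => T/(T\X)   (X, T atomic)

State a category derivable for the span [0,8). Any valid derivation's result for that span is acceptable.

S

[0,8] S   >
  [0,5] S/(S\N)   >
    [0,1] "built" : (S/(S\N))/N
    [1,5] N   >
      [1,4] N/PP   >
        [1,2] "that" : (N/PP)/N
        [2,4] N   <
          [2,3] "from" : N\PP
          [3,4] "clearly" : N\(N\PP)
      [4,5] "song" : PP
  [5,8] S\N   >
    [5,7] (S\N)/(NP/S)   >
      [5,6] "sent" : ((S\N)/(NP/S))/S
      [6,7] "river" : S
    [7,8] "gave" : NP/S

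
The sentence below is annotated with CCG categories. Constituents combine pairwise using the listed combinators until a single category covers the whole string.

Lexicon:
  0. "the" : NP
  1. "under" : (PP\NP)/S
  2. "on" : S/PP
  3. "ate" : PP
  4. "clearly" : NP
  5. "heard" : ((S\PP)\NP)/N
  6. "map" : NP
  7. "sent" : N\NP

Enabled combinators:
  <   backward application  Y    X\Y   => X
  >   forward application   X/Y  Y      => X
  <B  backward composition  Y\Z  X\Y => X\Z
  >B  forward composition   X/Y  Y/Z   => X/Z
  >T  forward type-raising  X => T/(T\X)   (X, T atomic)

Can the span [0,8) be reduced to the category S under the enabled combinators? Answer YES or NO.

[0,8] S   >
  [0,1] S/(S\NP)   >T
    [0,1] "the" : NP
  [1,8] S\NP   <B
    [1,4] PP\NP   >
      [1,2] "under" : (PP\NP)/S
      [2,4] S   >
        [2,3] "on" : S/PP
        [3,4] "ate" : PP
    [4,8] S\PP   <
      [4,5] "clearly" : NP
      [5,8] (S\PP)\NP   >
        [5,6] "heard" : ((S\PP)\NP)/N
        [6,8] N   <
          [6,7] "map" : NP
          [7,8] "sent" : N\NP

YES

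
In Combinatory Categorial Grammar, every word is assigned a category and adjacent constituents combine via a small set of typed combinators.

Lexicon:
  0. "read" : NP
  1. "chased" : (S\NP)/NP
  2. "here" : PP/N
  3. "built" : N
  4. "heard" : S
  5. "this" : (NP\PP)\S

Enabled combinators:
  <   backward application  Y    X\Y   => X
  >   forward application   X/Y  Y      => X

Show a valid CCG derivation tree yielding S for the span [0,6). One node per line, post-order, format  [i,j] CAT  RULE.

[0,6] S   <
  [0,1] "read" : NP
  [1,6] S\NP   >
    [1,2] "chased" : (S\NP)/NP
    [2,6] NP   <
      [2,4] PP   >
        [2,3] "here" : PP/N
        [3,4] "built" : N
      [4,6] NP\PP   <
        [4,5] "heard" : S
        [5,6] "this" : (NP\PP)\S

[0,1] NP  lex  "read"
[1,2] (S\NP)/NP  lex  "chased"
[2,3] PP/N  lex  "here"
[3,4] N  lex  "built"
[2,4] PP  >  k=3
[4,5] S  lex  "heard"
[5,6] (NP\PP)\S  lex  "this"
[4,6] NP\PP  <  k=5
[2,6] NP  <  k=4
[1,6] S\NP  >  k=2
[0,6] S  <  k=1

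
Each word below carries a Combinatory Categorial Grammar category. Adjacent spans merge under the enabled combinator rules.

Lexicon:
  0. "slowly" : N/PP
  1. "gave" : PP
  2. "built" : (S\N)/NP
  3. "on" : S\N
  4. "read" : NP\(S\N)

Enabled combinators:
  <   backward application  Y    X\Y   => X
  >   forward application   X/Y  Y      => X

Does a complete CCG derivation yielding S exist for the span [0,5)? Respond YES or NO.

[0,5] S   <
  [0,2] N   >
    [0,1] "slowly" : N/PP
    [1,2] "gave" : PP
  [2,5] S\N   >
    [2,3] "built" : (S\N)/NP
    [3,5] NP   <
      [3,4] "on" : S\N
      [4,5] "read" : NP\(S\N)

YES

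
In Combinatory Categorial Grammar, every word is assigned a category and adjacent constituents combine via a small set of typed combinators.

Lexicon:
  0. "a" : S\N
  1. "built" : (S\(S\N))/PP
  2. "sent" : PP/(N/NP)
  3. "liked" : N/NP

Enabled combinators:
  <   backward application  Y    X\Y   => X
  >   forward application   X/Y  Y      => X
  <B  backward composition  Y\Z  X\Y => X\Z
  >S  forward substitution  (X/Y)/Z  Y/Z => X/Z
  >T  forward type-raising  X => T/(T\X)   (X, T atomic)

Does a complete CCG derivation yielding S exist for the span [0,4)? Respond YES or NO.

YES

[0,4] S   <
  [0,1] "a" : S\N
  [1,4] S\(S\N)   >
    [1,2] "built" : (S\(S\N))/PP
    [2,4] PP   >
      [2,3] "sent" : PP/(N/NP)
      [3,4] "liked" : N/NP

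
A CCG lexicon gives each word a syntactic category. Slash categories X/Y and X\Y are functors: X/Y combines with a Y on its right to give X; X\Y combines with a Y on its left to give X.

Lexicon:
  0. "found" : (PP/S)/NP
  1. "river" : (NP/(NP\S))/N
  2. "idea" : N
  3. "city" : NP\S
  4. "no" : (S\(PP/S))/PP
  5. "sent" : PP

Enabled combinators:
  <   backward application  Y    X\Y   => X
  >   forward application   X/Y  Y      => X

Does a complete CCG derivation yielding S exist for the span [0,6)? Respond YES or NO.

[0,6] S   <
  [0,4] PP/S   >
    [0,1] "found" : (PP/S)/NP
    [1,4] NP   >
      [1,3] NP/(NP\S)   >
        [1,2] "river" : (NP/(NP\S))/N
        [2,3] "idea" : N
      [3,4] "city" : NP\S
  [4,6] S\(PP/S)   >
    [4,5] "no" : (S\(PP/S))/PP
    [5,6] "sent" : PP

YES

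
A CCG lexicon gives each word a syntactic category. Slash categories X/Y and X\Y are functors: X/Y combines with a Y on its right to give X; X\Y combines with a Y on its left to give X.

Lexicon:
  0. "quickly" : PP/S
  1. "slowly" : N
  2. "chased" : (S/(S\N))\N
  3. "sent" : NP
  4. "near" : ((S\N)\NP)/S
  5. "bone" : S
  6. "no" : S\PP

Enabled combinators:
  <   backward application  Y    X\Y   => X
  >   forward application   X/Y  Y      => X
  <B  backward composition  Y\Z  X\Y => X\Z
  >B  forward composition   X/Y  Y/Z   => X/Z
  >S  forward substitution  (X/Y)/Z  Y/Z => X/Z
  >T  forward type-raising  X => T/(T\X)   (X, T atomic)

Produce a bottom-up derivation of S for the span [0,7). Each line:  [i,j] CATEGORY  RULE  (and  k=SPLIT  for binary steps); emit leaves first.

[0,1] PP/S  lex  "quickly"
[1,2] N  lex  "slowly"
[2,3] (S/(S\N))\N  lex  "chased"
[1,3] S/(S\N)  <  k=2
[3,4] NP  lex  "sent"
[4,5] ((S\N)\NP)/S  lex  "near"
[5,6] S  lex  "bone"
[4,6] (S\N)\NP  >  k=5
[3,6] S\N  <  k=4
[1,6] S  >  k=3
[0,6] PP  >  k=1
[6,7] S\PP  lex  "no"
[0,7] S  <  k=6

[0,7] S   <
  [0,6] PP   >
    [0,1] "quickly" : PP/S
    [1,6] S   >
      [1,3] S/(S\N)   <
        [1,2] "slowly" : N
        [2,3] "chased" : (S/(S\N))\N
      [3,6] S\N   <
        [3,4] "sent" : NP
        [4,6] (S\N)\NP   >
          [4,5] "near" : ((S\N)\NP)/S
          [5,6] "bone" : S
  [6,7] "no" : S\PP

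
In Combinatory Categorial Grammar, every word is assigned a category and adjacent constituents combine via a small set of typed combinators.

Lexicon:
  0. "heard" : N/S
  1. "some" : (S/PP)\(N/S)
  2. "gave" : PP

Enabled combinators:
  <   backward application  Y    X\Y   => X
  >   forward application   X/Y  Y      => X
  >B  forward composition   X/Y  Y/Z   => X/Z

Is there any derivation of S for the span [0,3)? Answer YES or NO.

[0,3] S   >
  [0,2] S/PP   <
    [0,1] "heard" : N/S
    [1,2] "some" : (S/PP)\(N/S)
  [2,3] "gave" : PP

YES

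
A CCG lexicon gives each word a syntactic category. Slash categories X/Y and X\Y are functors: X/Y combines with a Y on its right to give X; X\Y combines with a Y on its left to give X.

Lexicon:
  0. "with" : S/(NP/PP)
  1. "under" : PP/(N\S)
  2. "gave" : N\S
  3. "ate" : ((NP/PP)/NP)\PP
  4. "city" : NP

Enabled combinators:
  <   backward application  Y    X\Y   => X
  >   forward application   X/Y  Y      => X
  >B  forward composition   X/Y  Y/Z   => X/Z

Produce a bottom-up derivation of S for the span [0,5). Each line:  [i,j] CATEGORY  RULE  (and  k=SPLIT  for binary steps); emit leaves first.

[0,5] S   >
  [0,1] "with" : S/(NP/PP)
  [1,5] NP/PP   >
    [1,4] (NP/PP)/NP   <
      [1,3] PP   >
        [1,2] "under" : PP/(N\S)
        [2,3] "gave" : N\S
      [3,4] "ate" : ((NP/PP)/NP)\PP
    [4,5] "city" : NP

[0,1] S/(NP/PP)  lex  "with"
[1,2] PP/(N\S)  lex  "under"
[2,3] N\S  lex  "gave"
[1,3] PP  >  k=2
[3,4] ((NP/PP)/NP)\PP  lex  "ate"
[1,4] (NP/PP)/NP  <  k=3
[4,5] NP  lex  "city"
[1,5] NP/PP  >  k=4
[0,5] S  >  k=1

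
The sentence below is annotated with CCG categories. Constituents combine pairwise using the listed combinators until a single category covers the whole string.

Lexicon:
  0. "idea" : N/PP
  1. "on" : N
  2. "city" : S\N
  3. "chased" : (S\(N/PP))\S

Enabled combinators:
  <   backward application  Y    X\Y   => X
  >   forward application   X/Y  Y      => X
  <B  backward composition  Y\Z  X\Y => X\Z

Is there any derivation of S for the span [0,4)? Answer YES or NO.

YES

[0,4] S   <
  [0,1] "idea" : N/PP
  [1,4] S\(N/PP)   <
    [1,3] S   <
      [1,2] "on" : N
      [2,3] "city" : S\N
    [3,4] "chased" : (S\(N/PP))\S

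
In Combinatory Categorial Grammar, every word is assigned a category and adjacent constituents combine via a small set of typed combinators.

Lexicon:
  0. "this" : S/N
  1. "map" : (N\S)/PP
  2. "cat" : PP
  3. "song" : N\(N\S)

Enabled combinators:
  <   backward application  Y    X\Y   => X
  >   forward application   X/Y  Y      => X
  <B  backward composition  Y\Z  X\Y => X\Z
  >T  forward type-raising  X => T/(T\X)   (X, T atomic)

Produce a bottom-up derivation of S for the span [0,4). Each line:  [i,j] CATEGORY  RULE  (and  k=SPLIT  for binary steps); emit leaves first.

[0,4] S   >
  [0,1] "this" : S/N
  [1,4] N   <
    [1,3] N\S   >
      [1,2] "map" : (N\S)/PP
      [2,3] "cat" : PP
    [3,4] "song" : N\(N\S)

[0,1] S/N  lex  "this"
[1,2] (N\S)/PP  lex  "map"
[2,3] PP  lex  "cat"
[1,3] N\S  >  k=2
[3,4] N\(N\S)  lex  "song"
[1,4] N  <  k=3
[0,4] S  >  k=1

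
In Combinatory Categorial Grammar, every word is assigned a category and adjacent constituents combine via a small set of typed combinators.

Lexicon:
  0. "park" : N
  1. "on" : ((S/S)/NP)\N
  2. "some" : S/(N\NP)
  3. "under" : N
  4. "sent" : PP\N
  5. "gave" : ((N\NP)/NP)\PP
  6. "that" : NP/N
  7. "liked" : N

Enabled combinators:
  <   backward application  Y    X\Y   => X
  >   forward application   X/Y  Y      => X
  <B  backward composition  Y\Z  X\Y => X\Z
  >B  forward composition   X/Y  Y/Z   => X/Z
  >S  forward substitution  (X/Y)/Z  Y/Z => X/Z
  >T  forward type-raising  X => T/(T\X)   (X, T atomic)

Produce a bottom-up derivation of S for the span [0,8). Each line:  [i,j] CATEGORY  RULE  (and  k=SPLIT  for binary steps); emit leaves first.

[0,1] N  lex  "park"
[1,2] ((S/S)/NP)\N  lex  "on"
[0,2] (S/S)/NP  <  k=1
[2,3] S/(N\NP)  lex  "some"
[3,4] N  lex  "under"
[4,5] PP\N  lex  "sent"
[3,5] PP  <  k=4
[5,6] ((N\NP)/NP)\PP  lex  "gave"
[3,6] (N\NP)/NP  <  k=5
[2,6] S/NP  >B  k=3
[0,6] S/NP  >S  k=2
[6,7] NP/N  lex  "that"
[7,8] N  lex  "liked"
[6,8] NP  >  k=7
[0,8] S  >  k=6

[0,8] S   >
  [0,6] S/NP   >S
    [0,2] (S/S)/NP   <
      [0,1] "park" : N
      [1,2] "on" : ((S/S)/NP)\N
    [2,6] S/NP   >B
      [2,3] "some" : S/(N\NP)
      [3,6] (N\NP)/NP   <
        [3,5] PP   <
          [3,4] "under" : N
          [4,5] "sent" : PP\N
        [5,6] "gave" : ((N\NP)/NP)\PP
  [6,8] NP   >
    [6,7] "that" : NP/N
    [7,8] "liked" : N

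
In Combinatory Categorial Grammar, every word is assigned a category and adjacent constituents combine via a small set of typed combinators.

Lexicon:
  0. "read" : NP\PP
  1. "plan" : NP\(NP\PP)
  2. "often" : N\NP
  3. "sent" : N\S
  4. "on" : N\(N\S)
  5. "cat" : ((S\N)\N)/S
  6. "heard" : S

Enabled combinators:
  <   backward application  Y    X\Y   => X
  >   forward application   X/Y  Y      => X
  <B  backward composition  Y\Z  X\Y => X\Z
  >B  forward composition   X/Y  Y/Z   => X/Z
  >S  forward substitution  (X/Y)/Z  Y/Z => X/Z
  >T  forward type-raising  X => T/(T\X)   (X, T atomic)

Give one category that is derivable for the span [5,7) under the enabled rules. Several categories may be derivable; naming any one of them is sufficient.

[0,7] S   <
  [0,2] NP   <
    [0,1] "read" : NP\PP
    [1,2] "plan" : NP\(NP\PP)
  [2,7] S\NP   <B
    [2,3] "often" : N\NP
    [3,7] S\N   <
      [3,5] N   <
        [3,4] "sent" : N\S
        [4,5] "on" : N\(N\S)
      [5,7] (S\N)\N   >
        [5,6] "cat" : ((S\N)\N)/S
        [6,7] "heard" : S

(S\N)\N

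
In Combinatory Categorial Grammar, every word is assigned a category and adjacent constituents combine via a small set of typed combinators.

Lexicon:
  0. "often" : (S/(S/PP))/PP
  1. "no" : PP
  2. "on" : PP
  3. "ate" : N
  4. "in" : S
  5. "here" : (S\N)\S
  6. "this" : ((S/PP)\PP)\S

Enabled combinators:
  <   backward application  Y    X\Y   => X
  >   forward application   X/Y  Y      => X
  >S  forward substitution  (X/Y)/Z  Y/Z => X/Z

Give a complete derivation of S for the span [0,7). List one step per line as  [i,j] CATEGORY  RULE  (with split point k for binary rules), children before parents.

[0,1] (S/(S/PP))/PP  lex  "often"
[1,2] PP  lex  "no"
[0,2] S/(S/PP)  >  k=1
[2,3] PP  lex  "on"
[3,4] N  lex  "ate"
[4,5] S  lex  "in"
[5,6] (S\N)\S  lex  "here"
[4,6] S\N  <  k=5
[3,6] S  <  k=4
[6,7] ((S/PP)\PP)\S  lex  "this"
[3,7] (S/PP)\PP  <  k=6
[2,7] S/PP  <  k=3
[0,7] S  >  k=2

[0,7] S   >
  [0,2] S/(S/PP)   >
    [0,1] "often" : (S/(S/PP))/PP
    [1,2] "no" : PP
  [2,7] S/PP   <
    [2,3] "on" : PP
    [3,7] (S/PP)\PP   <
      [3,6] S   <
        [3,4] "ate" : N
        [4,6] S\N   <
          [4,5] "in" : S
          [5,6] "here" : (S\N)\S
      [6,7] "this" : ((S/PP)\PP)\S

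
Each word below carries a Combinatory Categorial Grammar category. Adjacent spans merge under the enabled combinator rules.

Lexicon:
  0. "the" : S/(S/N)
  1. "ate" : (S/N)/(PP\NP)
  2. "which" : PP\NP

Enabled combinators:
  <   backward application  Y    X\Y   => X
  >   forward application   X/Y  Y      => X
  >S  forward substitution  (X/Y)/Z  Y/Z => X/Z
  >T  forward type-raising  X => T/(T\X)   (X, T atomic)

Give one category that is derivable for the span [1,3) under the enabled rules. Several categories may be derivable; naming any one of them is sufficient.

[0,3] S   >
  [0,1] "the" : S/(S/N)
  [1,3] S/N   >
    [1,2] "ate" : (S/N)/(PP\NP)
    [2,3] "which" : PP\NP

S/N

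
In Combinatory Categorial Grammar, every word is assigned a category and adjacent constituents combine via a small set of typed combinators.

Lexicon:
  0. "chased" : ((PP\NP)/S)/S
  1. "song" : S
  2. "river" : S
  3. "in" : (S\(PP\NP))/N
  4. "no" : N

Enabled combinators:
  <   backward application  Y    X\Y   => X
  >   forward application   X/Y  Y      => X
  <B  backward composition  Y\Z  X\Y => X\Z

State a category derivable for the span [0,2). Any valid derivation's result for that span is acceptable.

[0,5] S   <
  [0,3] PP\NP   >
    [0,2] (PP\NP)/S   >
      [0,1] "chased" : ((PP\NP)/S)/S
      [1,2] "song" : S
    [2,3] "river" : S
  [3,5] S\(PP\NP)   >
    [3,4] "in" : (S\(PP\NP))/N
    [4,5] "no" : N

(PP\NP)/S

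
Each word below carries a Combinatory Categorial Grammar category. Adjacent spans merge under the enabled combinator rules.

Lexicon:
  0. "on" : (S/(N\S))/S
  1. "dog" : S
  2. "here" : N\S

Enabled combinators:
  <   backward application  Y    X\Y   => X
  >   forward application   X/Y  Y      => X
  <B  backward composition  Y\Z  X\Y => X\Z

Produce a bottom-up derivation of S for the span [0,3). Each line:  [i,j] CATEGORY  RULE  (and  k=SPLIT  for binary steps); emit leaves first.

[0,3] S   >
  [0,2] S/(N\S)   >
    [0,1] "on" : (S/(N\S))/S
    [1,2] "dog" : S
  [2,3] "here" : N\S

[0,1] (S/(N\S))/S  lex  "on"
[1,2] S  lex  "dog"
[0,2] S/(N\S)  >  k=1
[2,3] N\S  lex  "here"
[0,3] S  >  k=2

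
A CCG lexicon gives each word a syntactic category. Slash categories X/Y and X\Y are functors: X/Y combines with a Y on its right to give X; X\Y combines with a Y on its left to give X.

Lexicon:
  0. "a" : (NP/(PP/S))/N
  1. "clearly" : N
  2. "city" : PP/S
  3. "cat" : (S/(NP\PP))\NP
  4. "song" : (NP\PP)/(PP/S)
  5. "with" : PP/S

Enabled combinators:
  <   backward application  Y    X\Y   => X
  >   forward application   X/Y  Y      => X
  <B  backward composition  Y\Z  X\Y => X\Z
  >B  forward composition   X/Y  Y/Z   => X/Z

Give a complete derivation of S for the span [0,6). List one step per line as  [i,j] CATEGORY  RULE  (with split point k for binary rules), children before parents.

[0,1] (NP/(PP/S))/N  lex  "a"
[1,2] N  lex  "clearly"
[0,2] NP/(PP/S)  >  k=1
[2,3] PP/S  lex  "city"
[0,3] NP  >  k=2
[3,4] (S/(NP\PP))\NP  lex  "cat"
[0,4] S/(NP\PP)  <  k=3
[4,5] (NP\PP)/(PP/S)  lex  "song"
[5,6] PP/S  lex  "with"
[4,6] NP\PP  >  k=5
[0,6] S  >  k=4

[0,6] S   >
  [0,4] S/(NP\PP)   <
    [0,3] NP   >
      [0,2] NP/(PP/S)   >
        [0,1] "a" : (NP/(PP/S))/N
        [1,2] "clearly" : N
      [2,3] "city" : PP/S
    [3,4] "cat" : (S/(NP\PP))\NP
  [4,6] NP\PP   >
    [4,5] "song" : (NP\PP)/(PP/S)
    [5,6] "with" : PP/S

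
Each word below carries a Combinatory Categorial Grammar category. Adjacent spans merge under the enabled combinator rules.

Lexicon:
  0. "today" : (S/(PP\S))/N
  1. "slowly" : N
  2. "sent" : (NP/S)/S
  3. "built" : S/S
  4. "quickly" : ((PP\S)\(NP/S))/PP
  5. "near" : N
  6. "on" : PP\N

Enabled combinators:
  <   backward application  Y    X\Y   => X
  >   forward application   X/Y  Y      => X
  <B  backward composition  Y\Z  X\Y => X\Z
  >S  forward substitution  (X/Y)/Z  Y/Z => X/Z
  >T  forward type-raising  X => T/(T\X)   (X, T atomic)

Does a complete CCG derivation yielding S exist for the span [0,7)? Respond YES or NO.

YES

[0,7] S   >
  [0,2] S/(PP\S)   >
    [0,1] "today" : (S/(PP\S))/N
    [1,2] "slowly" : N
  [2,7] PP\S   <
    [2,4] NP/S   >S
      [2,3] "sent" : (NP/S)/S
      [3,4] "built" : S/S
    [4,7] (PP\S)\(NP/S)   >
      [4,5] "quickly" : ((PP\S)\(NP/S))/PP
      [5,7] PP   <
        [5,6] "near" : N
        [6,7] "on" : PP\N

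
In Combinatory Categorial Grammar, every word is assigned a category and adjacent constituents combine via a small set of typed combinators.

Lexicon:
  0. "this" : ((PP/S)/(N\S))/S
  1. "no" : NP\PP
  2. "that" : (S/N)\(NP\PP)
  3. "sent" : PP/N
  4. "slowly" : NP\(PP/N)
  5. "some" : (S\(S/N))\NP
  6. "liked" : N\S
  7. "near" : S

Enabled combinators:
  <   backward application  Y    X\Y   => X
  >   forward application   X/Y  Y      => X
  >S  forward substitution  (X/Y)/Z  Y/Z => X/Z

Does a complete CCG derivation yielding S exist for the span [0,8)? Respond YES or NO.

((PP/S)/(N\S))/S NP\PP (S/N)\(NP\PP) PP/N NP\(PP/N) (S\(S/N))\NP N\S S
CKY chart[0,8] = {PP}; S ∉ chart

NO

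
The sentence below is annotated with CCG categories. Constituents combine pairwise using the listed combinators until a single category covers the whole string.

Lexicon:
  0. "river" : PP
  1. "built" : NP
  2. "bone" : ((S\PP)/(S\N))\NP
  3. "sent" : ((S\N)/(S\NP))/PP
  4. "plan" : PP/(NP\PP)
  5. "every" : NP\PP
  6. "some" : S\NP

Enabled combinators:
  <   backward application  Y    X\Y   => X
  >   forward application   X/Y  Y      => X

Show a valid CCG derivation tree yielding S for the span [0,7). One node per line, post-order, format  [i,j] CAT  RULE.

[0,7] S   <
  [0,1] "river" : PP
  [1,7] S\PP   >
    [1,3] (S\PP)/(S\N)   <
      [1,2] "built" : NP
      [2,3] "bone" : ((S\PP)/(S\N))\NP
    [3,7] S\N   >
      [3,6] (S\N)/(S\NP)   >
        [3,4] "sent" : ((S\N)/(S\NP))/PP
        [4,6] PP   >
          [4,5] "plan" : PP/(NP\PP)
          [5,6] "every" : NP\PP
      [6,7] "some" : S\NP

[0,1] PP  lex  "river"
[1,2] NP  lex  "built"
[2,3] ((S\PP)/(S\N))\NP  lex  "bone"
[1,3] (S\PP)/(S\N)  <  k=2
[3,4] ((S\N)/(S\NP))/PP  lex  "sent"
[4,5] PP/(NP\PP)  lex  "plan"
[5,6] NP\PP  lex  "every"
[4,6] PP  >  k=5
[3,6] (S\N)/(S\NP)  >  k=4
[6,7] S\NP  lex  "some"
[3,7] S\N  >  k=6
[1,7] S\PP  >  k=3
[0,7] S  <  k=1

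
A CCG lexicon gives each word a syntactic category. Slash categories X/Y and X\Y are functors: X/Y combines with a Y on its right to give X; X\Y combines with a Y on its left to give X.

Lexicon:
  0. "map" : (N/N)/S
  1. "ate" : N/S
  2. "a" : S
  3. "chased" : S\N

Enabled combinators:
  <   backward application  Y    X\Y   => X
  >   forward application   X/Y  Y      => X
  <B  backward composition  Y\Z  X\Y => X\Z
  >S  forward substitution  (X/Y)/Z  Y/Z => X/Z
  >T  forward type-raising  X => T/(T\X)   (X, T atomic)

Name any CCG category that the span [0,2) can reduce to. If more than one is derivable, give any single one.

[0,4] S   <
  [0,3] N   >
    [0,2] N/S   >S
      [0,1] "map" : (N/N)/S
      [1,2] "ate" : N/S
    [2,3] "a" : S
  [3,4] "chased" : S\N

N/S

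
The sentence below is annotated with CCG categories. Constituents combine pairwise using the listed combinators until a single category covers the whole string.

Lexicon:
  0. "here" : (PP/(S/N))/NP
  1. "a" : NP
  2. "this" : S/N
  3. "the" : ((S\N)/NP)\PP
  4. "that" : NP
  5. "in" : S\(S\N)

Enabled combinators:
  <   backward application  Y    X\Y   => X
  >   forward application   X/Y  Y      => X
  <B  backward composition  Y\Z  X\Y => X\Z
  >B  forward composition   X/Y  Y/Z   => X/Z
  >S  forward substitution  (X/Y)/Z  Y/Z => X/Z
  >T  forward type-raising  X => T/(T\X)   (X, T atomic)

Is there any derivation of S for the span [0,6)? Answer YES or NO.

YES

[0,6] S   <
  [0,5] S\N   >
    [0,4] (S\N)/NP   <
      [0,3] PP   >
        [0,2] PP/(S/N)   >
          [0,1] "here" : (PP/(S/N))/NP
          [1,2] "a" : NP
        [2,3] "this" : S/N
      [3,4] "the" : ((S\N)/NP)\PP
    [4,5] "that" : NP
  [5,6] "in" : S\(S\N)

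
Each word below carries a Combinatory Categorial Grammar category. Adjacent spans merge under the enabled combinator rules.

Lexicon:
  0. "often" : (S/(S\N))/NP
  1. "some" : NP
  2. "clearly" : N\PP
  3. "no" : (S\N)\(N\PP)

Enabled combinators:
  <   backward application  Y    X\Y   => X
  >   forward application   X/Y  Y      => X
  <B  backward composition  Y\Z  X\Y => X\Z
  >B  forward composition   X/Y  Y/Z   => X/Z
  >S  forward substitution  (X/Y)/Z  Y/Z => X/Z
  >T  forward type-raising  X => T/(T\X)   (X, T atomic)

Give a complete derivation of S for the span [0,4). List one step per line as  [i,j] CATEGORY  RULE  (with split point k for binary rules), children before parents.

[0,4] S   >
  [0,2] S/(S\N)   >
    [0,1] "often" : (S/(S\N))/NP
    [1,2] "some" : NP
  [2,4] S\N   <
    [2,3] "clearly" : N\PP
    [3,4] "no" : (S\N)\(N\PP)

[0,1] (S/(S\N))/NP  lex  "often"
[1,2] NP  lex  "some"
[0,2] S/(S\N)  >  k=1
[2,3] N\PP  lex  "clearly"
[3,4] (S\N)\(N\PP)  lex  "no"
[2,4] S\N  <  k=3
[0,4] S  >  k=2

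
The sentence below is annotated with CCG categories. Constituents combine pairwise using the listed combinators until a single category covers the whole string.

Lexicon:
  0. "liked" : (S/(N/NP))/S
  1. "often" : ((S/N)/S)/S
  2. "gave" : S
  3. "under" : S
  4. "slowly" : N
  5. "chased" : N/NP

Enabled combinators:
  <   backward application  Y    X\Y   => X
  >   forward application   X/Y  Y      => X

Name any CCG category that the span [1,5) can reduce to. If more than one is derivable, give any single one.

[0,6] S   >
  [0,5] S/(N/NP)   >
    [0,1] "liked" : (S/(N/NP))/S
    [1,5] S   >
      [1,4] S/N   >
        [1,3] (S/N)/S   >
          [1,2] "often" : ((S/N)/S)/S
          [2,3] "gave" : S
        [3,4] "under" : S
      [4,5] "slowly" : N
  [5,6] "chased" : N/NP

S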